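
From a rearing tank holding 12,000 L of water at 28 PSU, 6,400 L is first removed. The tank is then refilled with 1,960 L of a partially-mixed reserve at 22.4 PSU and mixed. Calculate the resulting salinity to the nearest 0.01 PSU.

26.55 PSU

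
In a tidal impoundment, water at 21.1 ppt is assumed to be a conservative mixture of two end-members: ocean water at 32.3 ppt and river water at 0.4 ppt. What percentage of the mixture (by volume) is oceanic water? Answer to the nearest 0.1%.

Let g be the oceanic fraction. Salt balance per unit volume:
g×32.3 + (1−g)×0.4 = 21.1
g = (21.1 − 0.4) / (32.3 − 0.4) = 20.7/31.9 = 0.6489

64.9%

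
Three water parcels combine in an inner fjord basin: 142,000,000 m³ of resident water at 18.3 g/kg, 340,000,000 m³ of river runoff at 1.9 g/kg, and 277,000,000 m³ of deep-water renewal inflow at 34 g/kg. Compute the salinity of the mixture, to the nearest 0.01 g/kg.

16.68 g/kg

Weighted by volume,
salt = 142,000,000×18.3 + 340,000,000×1.9 + 277,000,000×34 = 2,598,600,000 + 646,000,000 + 9,418,000,000 = 12,662,600,000
volume = 142,000,000 + 340,000,000 + 277,000,000 = 759,000,000 m³
S = 12,662,600,000 / 759,000,000 = 16.6833 g/kg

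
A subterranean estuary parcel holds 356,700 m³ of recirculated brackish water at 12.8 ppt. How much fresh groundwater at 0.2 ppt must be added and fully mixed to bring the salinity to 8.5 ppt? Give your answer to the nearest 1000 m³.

Salt balance: 356,700×12.8 + V×0.2 = (356,700+V)×8.5
4,565,760 + 0.2V = 3,031,950 + 8.5V
1,533,810 = 8.3V
V = 184,796.39 m³

185000 m³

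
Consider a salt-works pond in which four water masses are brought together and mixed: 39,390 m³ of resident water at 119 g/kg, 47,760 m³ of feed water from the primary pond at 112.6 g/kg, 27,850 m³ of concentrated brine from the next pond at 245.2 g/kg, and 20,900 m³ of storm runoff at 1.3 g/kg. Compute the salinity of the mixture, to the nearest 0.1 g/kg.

By conservation of dissolved salt,
salt = 39,390×119 + 47,760×112.6 + 27,850×245.2 + 20,900×1.3 = 4,687,410 + 5,377,776 + 6,828,820 + 27,170 = 16,921,176
volume = 39,390 + 47,760 + 27,850 + 20,900 = 135,900 m³
S = 16,921,176 / 135,900 = 124.512 g/kg

124.5 g/kg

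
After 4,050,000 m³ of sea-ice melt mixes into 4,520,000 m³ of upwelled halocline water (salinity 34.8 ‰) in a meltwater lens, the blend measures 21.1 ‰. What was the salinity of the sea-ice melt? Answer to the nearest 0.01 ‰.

5.81 ‰

Salt balance: 4,520,000×34.8 + 4,050,000×S = 8,570,000×21.1
157,296,000 + 4,050,000·S = 180,827,000
S = (180,827,000 − 157,296,000) / 4,050,000 = 5.8101 ‰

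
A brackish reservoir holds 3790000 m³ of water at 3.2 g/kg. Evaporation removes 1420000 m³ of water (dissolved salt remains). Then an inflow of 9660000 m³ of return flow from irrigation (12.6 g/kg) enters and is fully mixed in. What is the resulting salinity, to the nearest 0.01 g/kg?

11.13 g/kg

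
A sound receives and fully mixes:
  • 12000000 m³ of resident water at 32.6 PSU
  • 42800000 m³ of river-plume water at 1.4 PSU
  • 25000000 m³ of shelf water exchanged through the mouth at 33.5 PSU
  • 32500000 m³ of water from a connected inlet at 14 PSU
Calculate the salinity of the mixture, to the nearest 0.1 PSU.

Conserving salt mass:
salt = 12,000,000×32.6 + 42,800,000×1.4 + 25,000,000×33.5 + 32,500,000×14 = 391,200,000 + 59,920,000 + 837,500,000 + 455,000,000 = 1,743,620,000
volume = 12,000,000 + 42,800,000 + 25,000,000 + 32,500,000 = 112,300,000 m³
S = 1,743,620,000 / 112,300,000 = 15.526 PSU

15.5 PSU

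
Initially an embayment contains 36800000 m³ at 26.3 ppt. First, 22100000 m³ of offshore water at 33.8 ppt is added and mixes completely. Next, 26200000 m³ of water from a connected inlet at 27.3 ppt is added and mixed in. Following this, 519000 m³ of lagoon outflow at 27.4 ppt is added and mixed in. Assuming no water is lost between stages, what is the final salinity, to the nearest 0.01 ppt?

By conservation of dissolved salt,
Initial salt = 36,800,000×26.3 = 967,840,000
After stage 1: salt = 967,840,000 + 22,100,000×33.8 = 1,714,820,000; volume = 58,900,000 m³; S = 29.114 ppt
After stage 2: salt = 1,714,820,000 + 26,200,000×27.3 = 2,430,080,000; volume = 85,100,000 m³; S = 28.556 ppt
After stage 3: salt = 2,430,080,000 + 519,000×27.4 = 2,444,300,600; volume = 85,619,000 m³
S = 2,444,300,600 / 85,619,000 = 28.5486 ppt

28.55 ppt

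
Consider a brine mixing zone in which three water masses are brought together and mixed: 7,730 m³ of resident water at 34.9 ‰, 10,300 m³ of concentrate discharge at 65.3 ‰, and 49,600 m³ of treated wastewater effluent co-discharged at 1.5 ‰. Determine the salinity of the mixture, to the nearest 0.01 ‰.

Weighted by volume,
salt = 7,730×34.9 + 10,300×65.3 + 49,600×1.5 = 269,777 + 672,590 + 74,400 = 1,016,767
volume = 7,730 + 10,300 + 49,600 = 67,630 m³
S = 1,016,767 / 67,630 = 15.0343 ‰

15.03 ‰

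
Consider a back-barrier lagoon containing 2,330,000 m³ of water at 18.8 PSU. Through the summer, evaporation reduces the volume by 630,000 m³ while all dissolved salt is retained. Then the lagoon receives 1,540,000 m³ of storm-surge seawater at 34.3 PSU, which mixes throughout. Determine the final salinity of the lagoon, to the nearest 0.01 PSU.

29.82 PSU

After evaporation: salt = 2,330,000×18.8 = 43,804,000; volume = 2,330,000 − 630,000 = 1,700,000 m³
After mixing: salt = 43,804,000 + 1,540,000×34.3 = 96,626,000; volume = 1,700,000 + 1,540,000 = 3,240,000 m³
S = 96,626,000 / 3,240,000 = 29.8228 PSU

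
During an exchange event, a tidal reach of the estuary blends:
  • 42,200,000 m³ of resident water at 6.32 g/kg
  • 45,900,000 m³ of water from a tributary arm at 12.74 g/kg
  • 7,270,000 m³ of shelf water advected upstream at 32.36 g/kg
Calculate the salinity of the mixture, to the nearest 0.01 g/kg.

Salt balance:
salt = 42,200,000×6.32 + 45,900,000×12.74 + 7,270,000×32.36 = 266,704,000 + 584,766,000 + 235,257,200 = 1,086,727,200
volume = 42,200,000 + 45,900,000 + 7,270,000 = 95,370,000 m³
S = 1,086,727,200 / 95,370,000 = 11.3949 g/kg

11.39 g/kg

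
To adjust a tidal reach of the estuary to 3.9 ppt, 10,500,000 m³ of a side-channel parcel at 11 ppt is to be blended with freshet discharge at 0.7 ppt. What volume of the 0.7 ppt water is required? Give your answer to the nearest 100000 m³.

Salt balance: 10,500,000×11 + V×0.7 = (10,500,000+V)×3.9
115,500,000 + 0.7V = 40,950,000 + 3.9V
74,550,000 = 3.2V
V = 23,296,875 m³

23300000 m³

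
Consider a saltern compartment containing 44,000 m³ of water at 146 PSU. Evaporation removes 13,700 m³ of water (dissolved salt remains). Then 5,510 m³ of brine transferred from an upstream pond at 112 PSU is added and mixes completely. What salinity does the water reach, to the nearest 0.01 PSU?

196.62 PSU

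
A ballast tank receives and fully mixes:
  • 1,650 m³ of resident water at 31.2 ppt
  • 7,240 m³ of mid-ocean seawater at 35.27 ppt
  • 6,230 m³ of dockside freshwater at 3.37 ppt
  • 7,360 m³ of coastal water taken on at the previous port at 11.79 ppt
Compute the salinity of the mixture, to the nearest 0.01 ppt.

18.44 ppt

Mass of salt is conserved:
salt = 1,650×31.2 + 7,240×35.27 + 6,230×3.37 + 7,360×11.79 = 51,480 + 255,354.8 + 20,995.1 + 86,774.4 = 414,604.3
volume = 1,650 + 7,240 + 6,230 + 7,360 = 22,480 m³
S = 414,604.3 / 22,480 = 18.4433 ppt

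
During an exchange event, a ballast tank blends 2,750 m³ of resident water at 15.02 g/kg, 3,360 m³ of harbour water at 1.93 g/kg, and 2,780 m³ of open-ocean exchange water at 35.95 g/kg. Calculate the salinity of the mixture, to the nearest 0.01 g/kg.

16.62 g/kg

Conserving salt mass:
salt = 2,750×15.02 + 3,360×1.93 + 2,780×35.95 = 41,305 + 6,484.8 + 99,941 = 147,730.8
volume = 2,750 + 3,360 + 2,780 = 8,890 m³
S = 147,730.8 / 8,890 = 16.6176 g/kg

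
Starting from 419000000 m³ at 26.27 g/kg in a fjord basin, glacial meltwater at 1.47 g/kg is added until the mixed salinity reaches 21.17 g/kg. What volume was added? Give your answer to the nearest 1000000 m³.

108000000 m³

Salt balance: 419,000,000×26.27 + V×1.47 = (419,000,000+V)×21.17
11,007,130,000 + 1.47V = 8,870,230,000 + 21.17V
2,136,900,000 = 19.7V
V = 108,472,081.22 m³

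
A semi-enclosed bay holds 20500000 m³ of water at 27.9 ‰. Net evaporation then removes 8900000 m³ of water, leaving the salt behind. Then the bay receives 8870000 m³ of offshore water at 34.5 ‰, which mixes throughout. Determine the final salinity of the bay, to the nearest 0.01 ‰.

42.89 ‰

After evaporation: salt = 20,500,000×27.9 = 571,950,000; volume = 20,500,000 − 8,900,000 = 11,600,000 m³
After mixing: salt = 571,950,000 + 8,870,000×34.5 = 877,965,000; volume = 11,600,000 + 8,870,000 = 20,470,000 m³
S = 877,965,000 / 20,470,000 = 42.8903 ‰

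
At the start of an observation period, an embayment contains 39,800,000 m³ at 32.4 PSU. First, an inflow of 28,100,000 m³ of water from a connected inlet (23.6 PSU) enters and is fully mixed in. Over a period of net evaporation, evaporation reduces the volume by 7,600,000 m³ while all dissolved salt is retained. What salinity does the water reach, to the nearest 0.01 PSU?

After mixing: salt = 39,800,000×32.4 + 28,100,000×23.6 = 1,952,680,000; volume = 67,900,000 m³
After evaporation: salt unchanged = 1,952,680,000; volume = 67,900,000 − 7,600,000 = 60,300,000 m³
S = 1,952,680,000 / 60,300,000 = 32.3828 PSU

32.38 PSU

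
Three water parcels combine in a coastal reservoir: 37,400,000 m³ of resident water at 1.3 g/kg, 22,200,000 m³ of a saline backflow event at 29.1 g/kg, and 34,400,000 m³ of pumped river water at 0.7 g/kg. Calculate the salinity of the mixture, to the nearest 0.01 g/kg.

7.65 g/kg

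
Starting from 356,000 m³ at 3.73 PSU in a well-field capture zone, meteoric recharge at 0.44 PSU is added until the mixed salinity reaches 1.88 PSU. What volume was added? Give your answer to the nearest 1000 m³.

457000 m³

Salt balance: 356,000×3.73 + V×0.44 = (356,000+V)×1.88
1,327,880 + 0.44V = 669,280 + 1.88V
658,600 = 1.44V
V = 457,361.11 m³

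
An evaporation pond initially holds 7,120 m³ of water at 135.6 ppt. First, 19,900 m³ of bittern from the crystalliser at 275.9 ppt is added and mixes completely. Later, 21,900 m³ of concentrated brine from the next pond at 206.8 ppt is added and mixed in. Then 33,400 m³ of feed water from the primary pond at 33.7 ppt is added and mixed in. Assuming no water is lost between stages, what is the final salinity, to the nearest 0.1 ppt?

147.1 ppt

Conserving salt mass:
Initial salt = 7,120×135.6 = 965,472
After stage 1: salt = 965,472 + 19,900×275.9 = 6,455,882; volume = 27,020 m³; S = 238.93 ppt
After stage 2: salt = 6,455,882 + 21,900×206.8 = 10,984,802; volume = 48,920 m³; S = 224.546 ppt
After stage 3: salt = 10,984,802 + 33,400×33.7 = 12,110,382; volume = 82,320 m³
S = 12,110,382 / 82,320 = 147.1135 ppt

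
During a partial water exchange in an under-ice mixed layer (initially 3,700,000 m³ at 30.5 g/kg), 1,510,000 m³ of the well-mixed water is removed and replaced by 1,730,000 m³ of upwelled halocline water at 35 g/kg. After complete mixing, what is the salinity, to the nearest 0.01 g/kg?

32.49 g/kg

Remaining after removal: 2,190,000 m³ at 30.5 g/kg (salt = 66,795,000)
After addition: salt = 66,795,000 + 1,730,000×35 = 127,345,000; volume = 3,920,000 m³
S = 127,345,000 / 3,920,000 = 32.486 g/kg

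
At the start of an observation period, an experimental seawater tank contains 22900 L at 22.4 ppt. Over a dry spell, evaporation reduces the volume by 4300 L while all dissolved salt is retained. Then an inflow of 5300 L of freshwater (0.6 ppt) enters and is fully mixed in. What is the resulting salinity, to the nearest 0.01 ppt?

21.60 ppt

After evaporation: salt = 22,900×22.4 = 512,960; volume = 22,900 − 4,300 = 18,600 L
After mixing: salt = 512,960 + 5,300×0.6 = 516,140; volume = 18,600 + 5,300 = 23,900 L
S = 516,140 / 23,900 = 21.5958 ppt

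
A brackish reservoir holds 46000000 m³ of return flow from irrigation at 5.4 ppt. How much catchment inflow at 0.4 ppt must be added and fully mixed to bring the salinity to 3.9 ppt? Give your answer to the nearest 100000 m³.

19700000 m³

Salt balance: 46,000,000×5.4 + V×0.4 = (46,000,000+V)×3.9
248,400,000 + 0.4V = 179,400,000 + 3.9V
69,000,000 = 3.5V
V = 19,714,285.71 m³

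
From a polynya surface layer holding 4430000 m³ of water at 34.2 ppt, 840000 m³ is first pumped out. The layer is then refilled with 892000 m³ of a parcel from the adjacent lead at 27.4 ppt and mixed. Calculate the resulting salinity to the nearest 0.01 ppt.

Remaining after removal: 3,590,000 m³ at 34.2 ppt (salt = 122,778,000)
After addition: salt = 122,778,000 + 892,000×27.4 = 147,218,800; volume = 4,482,000 m³
S = 147,218,800 / 4,482,000 = 32.8467 ppt

32.85 ppt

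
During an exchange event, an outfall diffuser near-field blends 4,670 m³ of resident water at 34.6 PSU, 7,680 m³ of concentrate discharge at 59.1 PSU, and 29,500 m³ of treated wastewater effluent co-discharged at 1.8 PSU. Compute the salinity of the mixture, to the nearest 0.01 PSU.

15.98 PSU

Salt balance:
salt = 4,670×34.6 + 7,680×59.1 + 29,500×1.8 = 161,582 + 453,888 + 53,100 = 668,570
volume = 4,670 + 7,680 + 29,500 = 41,850 m³
S = 668,570 / 41,850 = 15.9754 PSU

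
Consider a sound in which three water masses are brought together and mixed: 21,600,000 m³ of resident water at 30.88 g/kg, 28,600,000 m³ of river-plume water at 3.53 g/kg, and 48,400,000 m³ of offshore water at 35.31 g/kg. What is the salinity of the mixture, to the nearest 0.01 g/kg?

Weighted by volume,
salt = 21,600,000×30.88 + 28,600,000×3.53 + 48,400,000×35.31 = 667,008,000 + 100,958,000 + 1,709,004,000 = 2,476,970,000
volume = 21,600,000 + 28,600,000 + 48,400,000 = 98,600,000 m³
S = 2,476,970,000 / 98,600,000 = 25.1214 g/kg

25.12 g/kg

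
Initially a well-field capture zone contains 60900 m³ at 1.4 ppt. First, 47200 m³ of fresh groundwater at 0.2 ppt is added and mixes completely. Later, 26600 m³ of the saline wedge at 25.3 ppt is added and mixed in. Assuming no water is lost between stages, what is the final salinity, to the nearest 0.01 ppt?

Mass of salt is conserved:
Initial salt = 60,900×1.4 = 85,260
After stage 1: salt = 85,260 + 47,200×0.2 = 94,700; volume = 108,100 m³; S = 0.876 ppt
After stage 2: salt = 94,700 + 26,600×25.3 = 767,680; volume = 134,700 m³
S = 767,680 / 134,700 = 5.6992 ppt

5.70 ppt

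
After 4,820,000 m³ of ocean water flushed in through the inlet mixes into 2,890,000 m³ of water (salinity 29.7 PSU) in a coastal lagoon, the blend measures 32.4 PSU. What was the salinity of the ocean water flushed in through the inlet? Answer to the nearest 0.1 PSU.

Salt balance: 2,890,000×29.7 + 4,820,000×S = 7,710,000×32.4
85,833,000 + 4,820,000·S = 249,804,000
S = (249,804,000 − 85,833,000) / 4,820,000 = 34.0189 PSU

34.0 PSU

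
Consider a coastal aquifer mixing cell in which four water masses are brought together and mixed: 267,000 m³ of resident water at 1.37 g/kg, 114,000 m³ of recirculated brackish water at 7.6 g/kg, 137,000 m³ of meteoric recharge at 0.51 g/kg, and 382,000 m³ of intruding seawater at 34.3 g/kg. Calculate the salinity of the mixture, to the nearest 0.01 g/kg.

16.01 g/kg

By conservation of dissolved salt,
salt = 267,000×1.37 + 114,000×7.6 + 137,000×0.51 + 382,000×34.3 = 365,790 + 866,400 + 69,870 + 13,102,600 = 14,404,660
volume = 267,000 + 114,000 + 137,000 + 382,000 = 900,000 m³
S = 14,404,660 / 900,000 = 16.0052 g/kg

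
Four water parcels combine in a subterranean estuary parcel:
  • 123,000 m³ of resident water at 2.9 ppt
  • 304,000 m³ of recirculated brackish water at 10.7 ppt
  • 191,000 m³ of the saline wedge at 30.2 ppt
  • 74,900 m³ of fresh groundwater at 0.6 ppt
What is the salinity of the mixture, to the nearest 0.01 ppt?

By conservation of dissolved salt,
salt = 123,000×2.9 + 304,000×10.7 + 191,000×30.2 + 74,900×0.6 = 356,700 + 3,252,800 + 5,768,200 + 44,940 = 9,422,640
volume = 123,000 + 304,000 + 191,000 + 74,900 = 692,900 m³
S = 9,422,640 / 692,900 = 13.5988 ppt

13.60 ppt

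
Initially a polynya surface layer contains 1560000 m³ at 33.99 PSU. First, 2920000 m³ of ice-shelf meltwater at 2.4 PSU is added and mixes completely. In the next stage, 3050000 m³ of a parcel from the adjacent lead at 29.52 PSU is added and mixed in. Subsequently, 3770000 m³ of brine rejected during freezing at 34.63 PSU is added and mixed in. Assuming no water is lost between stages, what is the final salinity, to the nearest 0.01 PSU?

Weighted by volume,
Initial salt = 1,560,000×33.99 = 53,024,400
After stage 1: salt = 53,024,400 + 2,920,000×2.4 = 60,032,400; volume = 4,480,000 m³; S = 13.4 PSU
After stage 2: salt = 60,032,400 + 3,050,000×29.52 = 150,068,400; volume = 7,530,000 m³; S = 19.929 PSU
After stage 3: salt = 150,068,400 + 3,770,000×34.63 = 280,623,500; volume = 11,300,000 m³
S = 280,623,500 / 11,300,000 = 24.8339 PSU

24.83 PSU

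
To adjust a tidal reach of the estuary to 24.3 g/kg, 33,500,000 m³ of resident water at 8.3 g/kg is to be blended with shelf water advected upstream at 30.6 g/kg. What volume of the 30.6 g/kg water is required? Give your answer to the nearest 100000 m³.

Salt balance: 33,500,000×8.3 + V×30.6 = (33,500,000+V)×24.3
278,050,000 + 30.6V = 814,050,000 + 24.3V
536,000,000 = 6.3V
V = 85,079,365.08 m³

85100000 m³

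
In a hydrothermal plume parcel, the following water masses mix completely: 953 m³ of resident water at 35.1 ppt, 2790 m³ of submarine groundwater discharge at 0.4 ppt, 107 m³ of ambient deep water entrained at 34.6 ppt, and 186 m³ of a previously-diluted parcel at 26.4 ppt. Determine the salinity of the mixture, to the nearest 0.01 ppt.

10.70 ppt

Salt balance:
salt = 953×35.1 + 2,790×0.4 + 107×34.6 + 186×26.4 = 33,450.3 + 1,116 + 3,702.2 + 4,910.4 = 43,178.9
volume = 953 + 2,790 + 107 + 186 = 4,036 m³
S = 43,178.9 / 4,036 = 10.6984 ppt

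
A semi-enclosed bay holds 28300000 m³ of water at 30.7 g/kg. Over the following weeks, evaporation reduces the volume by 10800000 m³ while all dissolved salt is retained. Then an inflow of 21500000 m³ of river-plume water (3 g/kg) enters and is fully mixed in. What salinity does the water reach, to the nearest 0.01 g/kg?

After evaporation: salt = 28,300,000×30.7 = 868,810,000; volume = 28,300,000 − 10,800,000 = 17,500,000 m³
After mixing: salt = 868,810,000 + 21,500,000×3 = 933,310,000; volume = 17,500,000 + 21,500,000 = 39,000,000 m³
S = 933,310,000 / 39,000,000 = 23.931 g/kg

23.93 g/kg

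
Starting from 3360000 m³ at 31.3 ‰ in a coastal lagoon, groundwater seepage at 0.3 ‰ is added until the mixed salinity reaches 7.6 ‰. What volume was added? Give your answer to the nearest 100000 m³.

10900000 m³

Salt balance: 3,360,000×31.3 + V×0.3 = (3,360,000+V)×7.6
105,168,000 + 0.3V = 25,536,000 + 7.6V
79,632,000 = 7.3V
V = 10,908,493.15 m³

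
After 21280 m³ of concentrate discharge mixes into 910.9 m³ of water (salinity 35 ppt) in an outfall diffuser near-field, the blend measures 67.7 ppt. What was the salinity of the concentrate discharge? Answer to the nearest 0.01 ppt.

69.10 ppt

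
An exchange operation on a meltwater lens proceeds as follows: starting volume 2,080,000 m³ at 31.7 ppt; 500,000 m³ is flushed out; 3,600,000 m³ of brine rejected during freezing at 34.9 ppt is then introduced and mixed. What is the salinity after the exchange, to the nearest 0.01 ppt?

Remaining after removal: 1,580,000 m³ at 31.7 ppt (salt = 50,086,000)
After addition: salt = 50,086,000 + 3,600,000×34.9 = 175,726,000; volume = 5,180,000 m³
S = 175,726,000 / 5,180,000 = 33.9239 ppt

33.92 ppt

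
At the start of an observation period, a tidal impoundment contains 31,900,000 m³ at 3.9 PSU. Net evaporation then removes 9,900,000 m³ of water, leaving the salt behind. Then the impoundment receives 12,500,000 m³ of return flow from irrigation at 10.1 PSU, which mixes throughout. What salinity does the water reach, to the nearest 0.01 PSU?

7.27 PSU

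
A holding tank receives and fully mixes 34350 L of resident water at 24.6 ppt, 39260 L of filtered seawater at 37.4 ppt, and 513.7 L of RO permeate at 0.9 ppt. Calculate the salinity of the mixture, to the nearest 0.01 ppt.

31.22 ppt

Weighted by volume,
salt = 34,350×24.6 + 39,260×37.4 + 513.7×0.9 = 845,010 + 1,468,324 + 462.33 = 2,313,796.33
volume = 34,350 + 39,260 + 513.7 = 74,123.7 L
S = 2,313,796.33 / 74,123.7 = 31.2153 ppt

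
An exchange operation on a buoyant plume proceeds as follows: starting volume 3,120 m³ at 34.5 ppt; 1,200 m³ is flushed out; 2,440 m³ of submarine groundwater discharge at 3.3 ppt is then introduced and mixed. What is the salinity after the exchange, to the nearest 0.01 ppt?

17.04 ppt

Remaining after removal: 1,920 m³ at 34.5 ppt (salt = 66,240)
After addition: salt = 66,240 + 2,440×3.3 = 74,292; volume = 4,360 m³
S = 74,292 / 4,360 = 17.0394 ppt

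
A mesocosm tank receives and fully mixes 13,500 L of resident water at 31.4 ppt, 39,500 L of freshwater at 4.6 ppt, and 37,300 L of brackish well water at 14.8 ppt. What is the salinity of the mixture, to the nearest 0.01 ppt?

Conserving salt mass:
salt = 13,500×31.4 + 39,500×4.6 + 37,300×14.8 = 423,900 + 181,700 + 552,040 = 1,157,640
volume = 13,500 + 39,500 + 37,300 = 90,300 L
S = 1,157,640 / 90,300 = 12.8199 ppt

12.82 ppt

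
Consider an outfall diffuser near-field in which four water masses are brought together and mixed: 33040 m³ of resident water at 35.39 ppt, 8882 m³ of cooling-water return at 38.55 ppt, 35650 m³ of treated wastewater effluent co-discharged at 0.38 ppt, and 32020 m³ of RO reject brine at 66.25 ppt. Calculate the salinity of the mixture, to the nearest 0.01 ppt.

Weighted by volume,
salt = 33,040×35.39 + 8,882×38.55 + 35,650×0.38 + 32,020×66.25 = 1,169,285.6 + 342,401.1 + 13,547 + 2,121,325 = 3,646,558.7
volume = 33,040 + 8,882 + 35,650 + 32,020 = 109,592 m³
S = 3,646,558.7 / 109,592 = 33.2739 ppt

33.27 ppt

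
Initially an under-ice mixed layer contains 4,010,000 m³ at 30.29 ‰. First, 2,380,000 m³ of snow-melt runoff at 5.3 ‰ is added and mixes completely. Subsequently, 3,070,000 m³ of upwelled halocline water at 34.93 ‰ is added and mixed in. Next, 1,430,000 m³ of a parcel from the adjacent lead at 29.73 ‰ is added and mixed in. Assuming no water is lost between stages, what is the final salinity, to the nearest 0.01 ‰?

26.06 ‰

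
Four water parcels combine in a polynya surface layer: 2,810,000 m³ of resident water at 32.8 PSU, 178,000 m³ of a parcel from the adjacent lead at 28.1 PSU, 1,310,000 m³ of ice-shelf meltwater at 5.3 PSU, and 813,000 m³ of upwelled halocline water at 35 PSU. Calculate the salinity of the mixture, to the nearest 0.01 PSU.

25.94 PSU

Conserving salt mass:
salt = 2,810,000×32.8 + 178,000×28.1 + 1,310,000×5.3 + 813,000×35 = 92,168,000 + 5,001,800 + 6,943,000 + 28,455,000 = 132,567,800
volume = 2,810,000 + 178,000 + 1,310,000 + 813,000 = 5,111,000 m³
S = 132,567,800 / 5,111,000 = 25.9377 PSU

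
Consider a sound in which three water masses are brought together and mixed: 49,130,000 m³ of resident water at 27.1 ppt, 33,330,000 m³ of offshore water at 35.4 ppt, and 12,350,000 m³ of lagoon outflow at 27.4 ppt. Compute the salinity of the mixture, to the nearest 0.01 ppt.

Conserving salt mass:
salt = 49,130,000×27.1 + 33,330,000×35.4 + 12,350,000×27.4 = 1,331,423,000 + 1,179,882,000 + 338,390,000 = 2,849,695,000
volume = 49,130,000 + 33,330,000 + 12,350,000 = 94,810,000 m³
S = 2,849,695,000 / 94,810,000 = 30.0569 ppt

30.06 ppt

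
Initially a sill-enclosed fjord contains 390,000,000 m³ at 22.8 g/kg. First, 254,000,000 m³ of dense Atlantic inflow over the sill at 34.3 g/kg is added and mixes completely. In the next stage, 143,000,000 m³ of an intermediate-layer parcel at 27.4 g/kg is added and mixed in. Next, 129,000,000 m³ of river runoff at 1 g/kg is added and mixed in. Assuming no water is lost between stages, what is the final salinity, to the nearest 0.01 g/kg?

23.64 g/kg

Mass of salt is conserved:
Initial salt = 390,000,000×22.8 = 8,892,000,000
After stage 1: salt = 8,892,000,000 + 254,000,000×34.3 = 17,604,200,000; volume = 644,000,000 m³; S = 27.336 g/kg
After stage 2: salt = 17,604,200,000 + 143,000,000×27.4 = 21,522,400,000; volume = 787,000,000 m³; S = 27.347 g/kg
After stage 3: salt = 21,522,400,000 + 129,000,000×1 = 21,651,400,000; volume = 916,000,000 m³
S = 21,651,400,000 / 916,000,000 = 23.6369 g/kg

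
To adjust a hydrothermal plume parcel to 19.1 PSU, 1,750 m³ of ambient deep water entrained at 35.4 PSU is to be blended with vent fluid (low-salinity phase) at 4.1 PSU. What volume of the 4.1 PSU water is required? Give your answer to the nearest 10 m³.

1900 m³

Salt balance: 1,750×35.4 + V×4.1 = (1,750+V)×19.1
61,950 + 4.1V = 33,425 + 19.1V
28,525 = 15V
V = 1,901.67 m³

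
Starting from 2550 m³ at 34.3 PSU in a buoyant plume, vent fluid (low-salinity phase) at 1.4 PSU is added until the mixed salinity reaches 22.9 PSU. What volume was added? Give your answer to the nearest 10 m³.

Salt balance: 2,550×34.3 + V×1.4 = (2,550+V)×22.9
87,465 + 1.4V = 58,395 + 22.9V
29,070 = 21.5V
V = 1,352.09 m³

1350 m³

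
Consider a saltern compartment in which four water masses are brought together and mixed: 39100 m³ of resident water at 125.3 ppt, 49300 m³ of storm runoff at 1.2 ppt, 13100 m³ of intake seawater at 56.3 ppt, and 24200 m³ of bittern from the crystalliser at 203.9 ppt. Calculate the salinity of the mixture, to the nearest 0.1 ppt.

Weighted by volume,
salt = 39,100×125.3 + 49,300×1.2 + 13,100×56.3 + 24,200×203.9 = 4,899,230 + 59,160 + 737,530 + 4,934,380 = 10,630,300
volume = 39,100 + 49,300 + 13,100 + 24,200 = 125,700 m³
S = 10,630,300 / 125,700 = 84.569 ppt

84.6 ppt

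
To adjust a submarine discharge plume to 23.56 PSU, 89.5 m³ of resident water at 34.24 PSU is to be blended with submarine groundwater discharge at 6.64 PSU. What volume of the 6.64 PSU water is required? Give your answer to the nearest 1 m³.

56 m³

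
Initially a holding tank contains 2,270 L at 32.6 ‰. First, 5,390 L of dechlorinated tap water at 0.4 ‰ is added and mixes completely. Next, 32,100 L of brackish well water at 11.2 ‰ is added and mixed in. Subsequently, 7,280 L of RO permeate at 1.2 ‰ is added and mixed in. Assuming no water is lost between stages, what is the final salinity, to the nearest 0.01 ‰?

Conserving salt mass:
Initial salt = 2,270×32.6 = 74,002
After stage 1: salt = 74,002 + 5,390×0.4 = 76,158; volume = 7,660 L; S = 9.942 ‰
After stage 2: salt = 76,158 + 32,100×11.2 = 435,678; volume = 39,760 L; S = 10.958 ‰
After stage 3: salt = 435,678 + 7,280×1.2 = 444,414; volume = 47,040 L
S = 444,414 / 47,040 = 9.4476 ‰

9.45 ‰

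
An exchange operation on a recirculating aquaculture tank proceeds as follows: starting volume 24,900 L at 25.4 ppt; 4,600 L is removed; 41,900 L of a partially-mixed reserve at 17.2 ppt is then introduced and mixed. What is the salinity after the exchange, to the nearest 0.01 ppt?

Remaining after removal: 20,300 L at 25.4 ppt (salt = 515,620)
After addition: salt = 515,620 + 41,900×17.2 = 1,236,300; volume = 62,200 L
S = 1,236,300 / 62,200 = 19.8762 ppt

19.88 ppt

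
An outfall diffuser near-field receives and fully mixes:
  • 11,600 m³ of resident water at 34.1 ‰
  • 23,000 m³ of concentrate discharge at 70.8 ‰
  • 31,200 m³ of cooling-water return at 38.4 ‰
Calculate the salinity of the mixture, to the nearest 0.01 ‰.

Mass of salt is conserved:
salt = 11,600×34.1 + 23,000×70.8 + 31,200×38.4 = 395,560 + 1,628,400 + 1,198,080 = 3,222,040
volume = 11,600 + 23,000 + 31,200 = 65,800 m³
S = 3,222,040 / 65,800 = 48.9672 ‰

48.97 ‰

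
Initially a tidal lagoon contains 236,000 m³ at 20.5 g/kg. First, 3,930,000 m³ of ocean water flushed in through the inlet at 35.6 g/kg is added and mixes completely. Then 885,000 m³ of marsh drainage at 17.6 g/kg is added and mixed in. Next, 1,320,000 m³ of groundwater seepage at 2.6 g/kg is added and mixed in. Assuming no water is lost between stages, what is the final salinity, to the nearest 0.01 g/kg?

25.70 g/kg

Conserving salt mass:
Initial salt = 236,000×20.5 = 4,838,000
After stage 1: salt = 4,838,000 + 3,930,000×35.6 = 144,746,000; volume = 4,166,000 m³; S = 34.745 g/kg
After stage 2: salt = 144,746,000 + 885,000×17.6 = 160,322,000; volume = 5,051,000 m³; S = 31.741 g/kg
After stage 3: salt = 160,322,000 + 1,320,000×2.6 = 163,754,000; volume = 6,371,000 m³
S = 163,754,000 / 6,371,000 = 25.703 g/kg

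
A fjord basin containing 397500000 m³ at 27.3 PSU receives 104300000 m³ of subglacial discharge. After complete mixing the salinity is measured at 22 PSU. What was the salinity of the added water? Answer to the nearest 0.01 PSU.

Salt balance: 397,500,000×27.3 + 104,300,000×S = 501,800,000×22
10,851,750,000 + 104,300,000·S = 11,039,600,000
S = (11,039,600,000 − 10,851,750,000) / 104,300,000 = 1.8011 PSU

1.80 PSU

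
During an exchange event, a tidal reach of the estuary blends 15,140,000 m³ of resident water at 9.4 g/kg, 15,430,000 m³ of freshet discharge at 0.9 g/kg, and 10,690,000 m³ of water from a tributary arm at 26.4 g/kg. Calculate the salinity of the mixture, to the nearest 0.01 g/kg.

10.63 g/kg

By conservation of dissolved salt,
salt = 15,140,000×9.4 + 15,430,000×0.9 + 10,690,000×26.4 = 142,316,000 + 13,887,000 + 282,216,000 = 438,419,000
volume = 15,140,000 + 15,430,000 + 10,690,000 = 41,260,000 m³
S = 438,419,000 / 41,260,000 = 10.6258 g/kg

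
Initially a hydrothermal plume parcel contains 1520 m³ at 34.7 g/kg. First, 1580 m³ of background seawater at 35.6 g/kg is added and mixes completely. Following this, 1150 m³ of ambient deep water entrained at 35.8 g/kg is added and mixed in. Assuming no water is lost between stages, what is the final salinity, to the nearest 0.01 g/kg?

By conservation of dissolved salt,
Initial salt = 1,520×34.7 = 52,744
After stage 1: salt = 52,744 + 1,580×35.6 = 108,992; volume = 3,100 m³; S = 35.159 g/kg
After stage 2: salt = 108,992 + 1,150×35.8 = 150,162; volume = 4,250 m³
S = 150,162 / 4,250 = 35.3322 g/kg

35.33 g/kg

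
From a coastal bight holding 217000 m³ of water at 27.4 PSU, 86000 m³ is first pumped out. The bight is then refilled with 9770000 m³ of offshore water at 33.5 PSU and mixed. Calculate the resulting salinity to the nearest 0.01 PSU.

Remaining after removal: 131,000 m³ at 27.4 PSU (salt = 3,589,400)
After addition: salt = 3,589,400 + 9,770,000×33.5 = 330,884,400; volume = 9,901,000 m³
S = 330,884,400 / 9,901,000 = 33.4193 PSU

33.42 PSU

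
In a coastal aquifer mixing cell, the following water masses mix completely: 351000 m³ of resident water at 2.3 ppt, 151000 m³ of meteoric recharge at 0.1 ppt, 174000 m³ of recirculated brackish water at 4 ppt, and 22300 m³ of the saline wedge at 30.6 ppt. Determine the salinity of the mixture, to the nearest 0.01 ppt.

Conserving salt mass:
salt = 351,000×2.3 + 151,000×0.1 + 174,000×4 + 22,300×30.6 = 807,300 + 15,100 + 696,000 + 682,380 = 2,200,780
volume = 351,000 + 151,000 + 174,000 + 22,300 = 698,300 m³
S = 2,200,780 / 698,300 = 3.1516 ppt

3.15 ppt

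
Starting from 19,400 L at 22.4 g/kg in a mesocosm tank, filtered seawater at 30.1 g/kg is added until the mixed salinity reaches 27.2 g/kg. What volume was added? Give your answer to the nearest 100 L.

Salt balance: 19,400×22.4 + V×30.1 = (19,400+V)×27.2
434,560 + 30.1V = 527,680 + 27.2V
93,120 = 2.9V
V = 32,110.34 L

32100 L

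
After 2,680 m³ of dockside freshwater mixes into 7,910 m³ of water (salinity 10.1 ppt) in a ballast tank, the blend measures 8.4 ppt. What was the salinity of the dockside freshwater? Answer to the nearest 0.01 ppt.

3.38 ppt

Salt balance: 7,910×10.1 + 2,680×S = 10,590×8.4
79,891 + 2,680·S = 88,956
S = (88,956 − 79,891) / 2,680 = 3.3825 ppt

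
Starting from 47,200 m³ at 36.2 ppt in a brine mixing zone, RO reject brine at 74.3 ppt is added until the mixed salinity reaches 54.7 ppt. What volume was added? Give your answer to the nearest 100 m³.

Salt balance: 47,200×36.2 + V×74.3 = (47,200+V)×54.7
1,708,640 + 74.3V = 2,581,840 + 54.7V
873,200 = 19.6V
V = 44,551.02 m³

44600 m³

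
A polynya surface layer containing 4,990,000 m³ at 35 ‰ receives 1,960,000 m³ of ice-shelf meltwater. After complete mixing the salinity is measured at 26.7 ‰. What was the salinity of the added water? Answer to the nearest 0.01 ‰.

Salt balance: 4,990,000×35 + 1,960,000×S = 6,950,000×26.7
174,650,000 + 1,960,000·S = 185,565,000
S = (185,565,000 − 174,650,000) / 1,960,000 = 5.5689 ‰

5.57 ‰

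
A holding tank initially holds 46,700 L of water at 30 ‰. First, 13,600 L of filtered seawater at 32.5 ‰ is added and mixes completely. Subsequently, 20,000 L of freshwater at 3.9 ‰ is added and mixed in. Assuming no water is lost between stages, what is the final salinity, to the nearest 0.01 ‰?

Weighted by volume,
Initial salt = 46,700×30 = 1,401,000
After stage 1: salt = 1,401,000 + 13,600×32.5 = 1,843,000; volume = 60,300 L; S = 30.564 ‰
After stage 2: salt = 1,843,000 + 20,000×3.9 = 1,921,000; volume = 80,300 L
S = 1,921,000 / 80,300 = 23.9228 ‰

23.92 ‰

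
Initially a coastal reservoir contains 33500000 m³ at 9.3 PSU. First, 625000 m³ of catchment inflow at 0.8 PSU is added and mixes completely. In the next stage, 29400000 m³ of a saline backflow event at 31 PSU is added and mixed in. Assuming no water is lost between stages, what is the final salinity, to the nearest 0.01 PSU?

By conservation of dissolved salt,
Initial salt = 33,500,000×9.3 = 311,550,000
After stage 1: salt = 311,550,000 + 625,000×0.8 = 312,050,000; volume = 34,125,000 m³; S = 9.144 PSU
After stage 2: salt = 312,050,000 + 29,400,000×31 = 1,223,450,000; volume = 63,525,000 m³
S = 1,223,450,000 / 63,525,000 = 19.2593 PSU

19.26 PSU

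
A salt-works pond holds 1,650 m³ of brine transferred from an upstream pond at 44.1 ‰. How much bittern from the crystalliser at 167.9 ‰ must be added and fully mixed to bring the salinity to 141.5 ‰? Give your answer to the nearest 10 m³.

Salt balance: 1,650×44.1 + V×167.9 = (1,650+V)×141.5
72,765 + 167.9V = 233,475 + 141.5V
160,710 = 26.4V
V = 6,087.5 m³

6090 m³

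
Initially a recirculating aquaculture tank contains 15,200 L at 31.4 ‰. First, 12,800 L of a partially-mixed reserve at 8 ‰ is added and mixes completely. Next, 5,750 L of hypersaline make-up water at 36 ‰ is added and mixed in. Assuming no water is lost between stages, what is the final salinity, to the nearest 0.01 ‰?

23.31 ‰

Mass of salt is conserved:
Initial salt = 15,200×31.4 = 477,280
After stage 1: salt = 477,280 + 12,800×8 = 579,680; volume = 28,000 L; S = 20.703 ‰
After stage 2: salt = 579,680 + 5,750×36 = 786,680; volume = 33,750 L
S = 786,680 / 33,750 = 23.309 ‰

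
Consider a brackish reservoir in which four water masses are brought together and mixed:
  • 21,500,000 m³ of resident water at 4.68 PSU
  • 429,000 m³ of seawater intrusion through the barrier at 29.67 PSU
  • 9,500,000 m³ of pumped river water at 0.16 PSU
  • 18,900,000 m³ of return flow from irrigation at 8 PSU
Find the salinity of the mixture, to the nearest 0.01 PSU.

By conservation of dissolved salt,
salt = 21,500,000×4.68 + 429,000×29.67 + 9,500,000×0.16 + 18,900,000×8 = 100,620,000 + 12,728,430 + 1,520,000 + 151,200,000 = 266,068,430
volume = 21,500,000 + 429,000 + 9,500,000 + 18,900,000 = 50,329,000 m³
S = 266,068,430 / 50,329,000 = 5.2866 PSU

5.29 PSU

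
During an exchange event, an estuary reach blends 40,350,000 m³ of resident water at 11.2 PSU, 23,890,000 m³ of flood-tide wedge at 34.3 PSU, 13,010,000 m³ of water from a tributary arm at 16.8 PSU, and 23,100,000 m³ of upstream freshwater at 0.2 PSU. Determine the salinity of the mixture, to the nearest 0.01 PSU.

Salt balance:
salt = 40,350,000×11.2 + 23,890,000×34.3 + 13,010,000×16.8 + 23,100,000×0.2 = 451,920,000 + 819,427,000 + 218,568,000 + 4,620,000 = 1,494,535,000
volume = 40,350,000 + 23,890,000 + 13,010,000 + 23,100,000 = 100,350,000 m³
S = 1,494,535,000 / 100,350,000 = 14.8932 PSU

14.89 PSU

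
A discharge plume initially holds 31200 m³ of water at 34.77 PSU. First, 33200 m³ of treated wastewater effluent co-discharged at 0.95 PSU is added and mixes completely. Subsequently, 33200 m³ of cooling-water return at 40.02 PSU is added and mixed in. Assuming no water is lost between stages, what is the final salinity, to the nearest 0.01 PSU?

25.05 PSU

By conservation of dissolved salt,
Initial salt = 31,200×34.77 = 1,084,824
After stage 1: salt = 1,084,824 + 33,200×0.95 = 1,116,364; volume = 64,400 m³; S = 17.335 PSU
After stage 2: salt = 1,116,364 + 33,200×40.02 = 2,445,028; volume = 97,600 m³
S = 2,445,028 / 97,600 = 25.0515 PSU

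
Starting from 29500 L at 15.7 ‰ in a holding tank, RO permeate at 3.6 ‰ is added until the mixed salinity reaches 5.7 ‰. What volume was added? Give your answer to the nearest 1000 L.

Salt balance: 29,500×15.7 + V×3.6 = (29,500+V)×5.7
463,150 + 3.6V = 168,150 + 5.7V
295,000 = 2.1V
V = 140,476.19 L

140000 L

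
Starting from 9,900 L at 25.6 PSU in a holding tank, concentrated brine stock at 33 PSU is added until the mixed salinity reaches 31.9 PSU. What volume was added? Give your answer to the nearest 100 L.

Salt balance: 9,900×25.6 + V×33 = (9,900+V)×31.9
253,440 + 33V = 315,810 + 31.9V
62,370 = 1.1V
V = 56,700 L

56700 L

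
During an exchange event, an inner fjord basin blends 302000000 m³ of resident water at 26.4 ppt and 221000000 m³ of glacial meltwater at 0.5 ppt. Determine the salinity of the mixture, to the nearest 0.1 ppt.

15.5 ppt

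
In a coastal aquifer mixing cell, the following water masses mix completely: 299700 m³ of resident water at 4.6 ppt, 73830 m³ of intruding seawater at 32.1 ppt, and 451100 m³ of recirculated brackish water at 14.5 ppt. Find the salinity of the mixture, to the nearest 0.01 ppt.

Conserving salt mass:
salt = 299,700×4.6 + 73,830×32.1 + 451,100×14.5 = 1,378,620 + 2,369,943 + 6,540,950 = 10,289,513
volume = 299,700 + 73,830 + 451,100 = 824,630 m³
S = 10,289,513 / 824,630 = 12.4777 ppt

12.48 ppt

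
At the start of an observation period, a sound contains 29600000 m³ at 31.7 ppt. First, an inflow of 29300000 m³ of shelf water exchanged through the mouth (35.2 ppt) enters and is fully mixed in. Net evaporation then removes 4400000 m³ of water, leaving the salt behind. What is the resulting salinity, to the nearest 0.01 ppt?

36.14 ppt

After mixing: salt = 29,600,000×31.7 + 29,300,000×35.2 = 1,969,680,000; volume = 58,900,000 m³
After evaporation: salt unchanged = 1,969,680,000; volume = 58,900,000 − 4,400,000 = 54,500,000 m³
S = 1,969,680,000 / 54,500,000 = 36.1409 ppt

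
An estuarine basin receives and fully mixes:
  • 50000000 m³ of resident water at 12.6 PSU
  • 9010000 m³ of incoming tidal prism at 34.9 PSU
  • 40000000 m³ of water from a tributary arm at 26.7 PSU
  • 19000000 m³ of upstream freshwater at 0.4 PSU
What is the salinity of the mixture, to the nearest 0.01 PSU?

Total salt / total volume:
salt = 50,000,000×12.6 + 9,010,000×34.9 + 40,000,000×26.7 + 19,000,000×0.4 = 630,000,000 + 314,449,000 + 1,068,000,000 + 7,600,000 = 2,020,049,000
volume = 50,000,000 + 9,010,000 + 40,000,000 + 19,000,000 = 118,010,000 m³
S = 2,020,049,000 / 118,010,000 = 17.1176 PSU

17.12 PSU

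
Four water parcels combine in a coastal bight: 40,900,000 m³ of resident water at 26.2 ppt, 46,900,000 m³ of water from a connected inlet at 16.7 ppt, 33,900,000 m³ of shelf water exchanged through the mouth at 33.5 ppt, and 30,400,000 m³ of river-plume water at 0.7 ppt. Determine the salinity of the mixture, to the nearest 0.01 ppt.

Salt balance:
salt = 40,900,000×26.2 + 46,900,000×16.7 + 33,900,000×33.5 + 30,400,000×0.7 = 1,071,580,000 + 783,230,000 + 1,135,650,000 + 21,280,000 = 3,011,740,000
volume = 40,900,000 + 46,900,000 + 33,900,000 + 30,400,000 = 152,100,000 m³
S = 3,011,740,000 / 152,100,000 = 19.8011 ppt

19.80 ppt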